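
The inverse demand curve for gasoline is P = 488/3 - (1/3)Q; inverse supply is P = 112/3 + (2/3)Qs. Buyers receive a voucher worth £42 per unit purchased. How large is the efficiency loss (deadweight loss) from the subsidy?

Deadweight loss = £882

Pre-subsidy: 488/3 - (1/3)Q = 112/3 + (2/3)Q gives Q* = 376/3 and P* = 1088/9.
With the rebate, buyers effectively pay Pb = Ps − 42, where Ps is the price sellers receive.
On the curves, Pb = 488/3 - (1/3)Q and Ps = 112/3 + (2/3)Q; the wedge Ps − Pb = 42 gives 112/3 + (2/3)Q − (488/3 - (1/3)Q) = 42, so Q' = 502/3.
Then Pb = 488/3 − (1/3)·(502/3) = 962/9 and Ps = 112/3 + (2/3)·(502/3) = 1340/9.
The subsidy expands output by 502/3 − 376/3 = 42 past the efficient level; on those units the gap between marginal cost and willingness to pay runs from 0 up to 42.
DWL = ½ × 42 × 42 = 882.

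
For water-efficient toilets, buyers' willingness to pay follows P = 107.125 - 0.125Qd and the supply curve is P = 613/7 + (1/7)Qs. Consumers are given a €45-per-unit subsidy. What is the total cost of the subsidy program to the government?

Pre-subsidy: 107.125 - 0.125Q = 613/7 + (1/7)Q gives Q* = 73 and P* = 98.
With the rebate, buyers effectively pay Pb = Ps − 45, where Ps is the price sellers receive.
On the curves, Pb = 107.125 - 0.125Q and Ps = 613/7 + (1/7)Q; the wedge Ps − Pb = 45 gives 613/7 + (1/7)Q − (107.125 - 0.125Q) = 45, so Q' = 241.
Then Pb = 107.125 − 0.125·241 = 77 and Ps = 613/7 + (1/7)·241 = 122.
Government outlay = subsidy × quantity = 45 × 241 = 10845.

Government cost = €10845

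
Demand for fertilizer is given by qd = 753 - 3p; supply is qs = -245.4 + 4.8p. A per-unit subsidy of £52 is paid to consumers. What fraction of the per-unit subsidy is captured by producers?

Producer share = 5/13

Pre-subsidy: 753 - 3p = -245.4 + 4.8p gives p* = 128, q* = 369.
With the rebate, buyers effectively pay pb = ps − 52, where ps is the price sellers receive.
Demand in terms of ps becomes qd = 753 − 3(ps − 52) = 909 - 3ps. Setting this equal to supply: 909 - 3ps = -245.4 + 4.8ps, so ps = 148.
Buyers pay pb = 148 − 52 = 96; q' = -245.4 + 4.8·148 = 465.
Buyers' price falls by p* − pb = 128 − 96 = 32; sellers' price rises by ps − p* = 148 − 128 = 20.
So producers capture 20/52 = 5/13 of each unit of subsidy.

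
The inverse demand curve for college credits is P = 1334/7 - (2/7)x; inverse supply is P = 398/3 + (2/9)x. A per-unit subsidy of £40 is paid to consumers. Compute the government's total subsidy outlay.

Pre-subsidy: 1334/7 - (2/7)x = 398/3 + (2/9)x gives x* = 114 and P* = 158.
With the rebate, buyers effectively pay Pb = Ps − 40, where Ps is the price sellers receive.
On the curves, Pb = 1334/7 - (2/7)x and Ps = 398/3 + (2/9)x; the wedge Ps − Pb = 40 gives 398/3 + (2/9)x − (1334/7 - (2/7)x) = 40, so x' = 192.75.
Then Pb = 1334/7 − (2/7)·192.75 = 135.5 and Ps = 398/3 + (2/9)·192.75 = 175.5.
Government outlay = subsidy × quantity = 40 × 192.75 = 7710.

Government cost = £7710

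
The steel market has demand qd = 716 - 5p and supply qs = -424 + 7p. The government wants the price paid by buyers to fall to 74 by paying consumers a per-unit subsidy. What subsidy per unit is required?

Required subsidy s = 36 per unit

At a buyer price of 74, quantity demanded is 716 − 5·74 = 346.
Sellers supply 346 only when they receive ps with -424 + 7·ps = 346, i.e. ps = 110.
s = ps − pb = 110 − 74 = 36.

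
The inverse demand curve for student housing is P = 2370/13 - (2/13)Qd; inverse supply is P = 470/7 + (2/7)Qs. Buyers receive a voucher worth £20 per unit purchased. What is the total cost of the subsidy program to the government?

Pre-subsidy: 2370/13 - (2/13)Q = 470/7 + (2/7)Q gives Q* = 262 and P* = 142.
With the rebate, buyers effectively pay Pb = Ps − 20, where Ps is the price sellers receive.
On the curves, Pb = 2370/13 - (2/13)Q and Ps = 470/7 + (2/7)Q; the wedge Ps − Pb = 20 gives 470/7 + (2/7)Q − (2370/13 - (2/13)Q) = 20, so Q' = 307.5.
Then Pb = 2370/13 − (2/13)·307.5 = 135 and Ps = 470/7 + (2/7)·307.5 = 155.
Government outlay = subsidy × quantity = 20 × 307.5 = 6150.

Government cost = £6150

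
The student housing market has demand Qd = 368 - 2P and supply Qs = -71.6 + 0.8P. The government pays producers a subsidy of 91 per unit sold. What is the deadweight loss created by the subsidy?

Pre-subsidy: 368 - 2P = -71.6 + 0.8P gives P* = 157, Q* = 54.
With the subsidy, sellers receive Ps = Pb + 91 for each unit, where Pb is the price buyers pay.
Supply in terms of Pb becomes Qs = -71.6 + 0.8(Pb + 91) = 1.2 + 0.8Pb. Setting this equal to demand: 368 - 2Pb = 1.2 + 0.8Pb, so Pb = 131.
Sellers receive Ps = 131 + 91 = 222; Q' = 368 − 2·131 = 106.
The subsidy expands output by 106 − 54 = 52 past the efficient level; on those units the gap between marginal cost and willingness to pay runs from 0 up to 91.
DWL = ½ × 91 × 52 = 2366.

Deadweight loss = 2366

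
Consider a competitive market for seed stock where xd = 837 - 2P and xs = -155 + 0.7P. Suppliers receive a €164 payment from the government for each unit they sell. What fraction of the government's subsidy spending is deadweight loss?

DWL / government spending = 1148/5055

Pre-subsidy: 837 - 2P = -155 + 0.7P gives P* = 9920/27, x* = 2759/27.
With the subsidy, sellers receive Ps = Pb + 164 for each unit, where Pb is the price buyers pay.
Supply in terms of Pb becomes xs = -155 + 0.7(Pb + 164) = -40.2 + 0.7Pb. Setting this equal to demand: 837 - 2Pb = -40.2 + 0.7Pb, so Pb = 2924/9.
Sellers receive Ps = 2924/9 + 164 = 4400/9; x' = 837 − 2·(2924/9) = 1685/9.
ΔCS = ½(2759/27 + 1685/9)(9920/27 − 2924/9) = 4485236/729; ΔPS = ½(2759/27 + 1685/9)(4400/9 − 9920/27) = 12814960/729.
Government spending = 164 × 1685/9 = 276340/9.
DWL = ½ × 164 × (1685/9 − 2759/27) = 188272/27; fraction = (188272/27) / (276340/9) = 1148/5055.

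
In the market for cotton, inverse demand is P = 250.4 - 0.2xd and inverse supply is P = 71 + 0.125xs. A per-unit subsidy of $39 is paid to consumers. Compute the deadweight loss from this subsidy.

Deadweight loss = $2340

Pre-subsidy: 250.4 - 0.2x = 71 + 0.125x gives x* = 552 and P* = 140.
With the rebate, buyers effectively pay Pb = Ps − 39, where Ps is the price sellers receive.
On the curves, Pb = 250.4 - 0.2x and Ps = 71 + 0.125x; the wedge Ps − Pb = 39 gives 71 + 0.125x − (250.4 - 0.2x) = 39, so x' = 672.
Then Pb = 250.4 − 0.2·672 = 116 and Ps = 71 + 0.125·672 = 155.
The subsidy expands output by 672 − 552 = 120 past the efficient level; on those units the gap between marginal cost and willingness to pay runs from 0 up to 39.
DWL = ½ × 39 × 120 = 2340.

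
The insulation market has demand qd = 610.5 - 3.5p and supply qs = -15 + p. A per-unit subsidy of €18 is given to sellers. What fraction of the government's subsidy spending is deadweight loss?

Pre-subsidy: 610.5 - 3.5p = -15 + p gives p* = 139, q* = 124.
With the subsidy, sellers receive ps = pb + 18 for each unit, where pb is the price buyers pay.
Supply in terms of pb becomes qs = -15 + 1(pb + 18) = 3 + pb. Setting this equal to demand: 610.5 - 3.5pb = 3 + pb, so pb = 135.
Sellers receive ps = 135 + 18 = 153; q' = 610.5 − 3.5·135 = 138.
ΔCS = ½(124 + 138)(139 − 135) = 524; ΔPS = ½(124 + 138)(153 − 139) = 1834.
Government spending = 18 × 138 = 2484.
DWL = ½ × 18 × (138 − 124) = 126; fraction = 126 / 2484 = 7/138.

DWL / government spending = 7/138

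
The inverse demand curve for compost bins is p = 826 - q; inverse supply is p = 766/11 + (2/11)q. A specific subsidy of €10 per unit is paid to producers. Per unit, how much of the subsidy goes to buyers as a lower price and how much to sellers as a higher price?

Buyers gain 110/13 per unit; sellers gain 20/13 per unit

Pre-subsidy: 826 - q = 766/11 + (2/11)q gives q* = 640 and p* = 186.
With the subsidy, sellers receive ps = pb + 10 for each unit, where pb is the price buyers pay.
On the curves, pb = 826 - q and ps = 766/11 + (2/11)q; the wedge ps − pb = 10 gives 766/11 + (2/11)q − (826 - q) = 10, so q' = 8430/13.
Then pb = 826 − 1·(8430/13) = 2308/13 and ps = 766/11 + (2/11)·(8430/13) = 2438/13.
Buyers' price falls by p* − pb = 186 − 2308/13 = 110/13; sellers' price rises by ps − p* = 2438/13 − 186 = 20/13.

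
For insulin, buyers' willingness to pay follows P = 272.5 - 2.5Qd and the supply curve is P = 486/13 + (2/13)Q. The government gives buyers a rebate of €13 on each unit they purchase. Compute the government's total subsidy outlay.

Pre-subsidy: 272.5 - 2.5Q = 486/13 + (2/13)Q gives Q* = 6113/69 and P* = 3520/69.
With the rebate, buyers effectively pay Pb = Ps − 13, where Ps is the price sellers receive.
On the curves, Pb = 272.5 - 2.5Q and Ps = 486/13 + (2/13)Q; the wedge Ps − Pb = 13 gives 486/13 + (2/13)Q − (272.5 - 2.5Q) = 13, so Q' = 6451/69.
Then Pb = 272.5 − 2.5·(6451/69) = 2675/69 and Ps = 486/13 + (2/13)·(6451/69) = 3572/69.
Government outlay = subsidy × quantity = 13 × 6451/69 = 83863/69.

Government cost = 83863/69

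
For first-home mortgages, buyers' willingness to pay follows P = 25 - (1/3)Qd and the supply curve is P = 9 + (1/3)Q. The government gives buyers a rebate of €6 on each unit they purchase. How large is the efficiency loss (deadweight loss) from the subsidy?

Deadweight loss = €27

Pre-subsidy: 25 - (1/3)Q = 9 + (1/3)Q gives Q* = 24 and P* = 17.
With the rebate, buyers effectively pay Pb = Ps − 6, where Ps is the price sellers receive.
On the curves, Pb = 25 - (1/3)Q and Ps = 9 + (1/3)Q; the wedge Ps − Pb = 6 gives 9 + (1/3)Q − (25 - (1/3)Q) = 6, so Q' = 33.
Then Pb = 25 − (1/3)·33 = 14 and Ps = 9 + (1/3)·33 = 20.
The subsidy expands output by 33 − 24 = 9 past the efficient level; on those units the gap between marginal cost and willingness to pay runs from 0 up to 6.
DWL = ½ × 6 × 9 = 27.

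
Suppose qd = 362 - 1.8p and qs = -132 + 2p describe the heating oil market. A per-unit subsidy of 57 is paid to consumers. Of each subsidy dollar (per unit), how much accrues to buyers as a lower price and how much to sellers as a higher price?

Pre-subsidy: 362 - 1.8p = -132 + 2p gives p* = 130, q* = 128.
With the rebate, buyers effectively pay pb = ps − 57, where ps is the price sellers receive.
Demand in terms of ps becomes qd = 362 − 1.8(ps − 57) = 464.6 - 1.8ps. Setting this equal to supply: 464.6 - 1.8ps = -132 + 2ps, so ps = 157.
Buyers pay pb = 157 − 57 = 100; q' = -132 + 2·157 = 182.
Buyers' price falls by p* − pb = 130 − 100 = 30; sellers' price rises by ps − p* = 157 − 130 = 27.

Buyers gain 30 per unit; sellers gain 27 per unit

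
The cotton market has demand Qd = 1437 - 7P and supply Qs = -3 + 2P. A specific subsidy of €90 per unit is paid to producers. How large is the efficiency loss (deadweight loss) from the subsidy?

Deadweight loss = €6300

Pre-subsidy: 1437 - 7P = -3 + 2P gives P* = 160, Q* = 317.
With the subsidy, sellers receive Ps = Pb + 90 for each unit, where Pb is the price buyers pay.
Supply in terms of Pb becomes Qs = -3 + 2(Pb + 90) = 177 + 2Pb. Setting this equal to demand: 1437 - 7Pb = 177 + 2Pb, so Pb = 140.
Sellers receive Ps = 140 + 90 = 230; Q' = 1437 − 7·140 = 457.
The subsidy expands output by 457 − 317 = 140 past the efficient level; on those units the gap between marginal cost and willingness to pay runs from 0 up to 90.
DWL = ½ × 90 × 140 = 6300.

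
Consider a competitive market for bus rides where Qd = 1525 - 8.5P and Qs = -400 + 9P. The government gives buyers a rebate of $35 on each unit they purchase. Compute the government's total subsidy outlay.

Government cost = $26005

Pre-subsidy: 1525 - 8.5P = -400 + 9P gives P* = 110, Q* = 590.
With the rebate, buyers effectively pay Pb = Ps − 35, where Ps is the price sellers receive.
Demand in terms of Ps becomes Qd = 1525 − 8.5(Ps − 35) = 1822.5 - 8.5Ps. Setting this equal to supply: 1822.5 - 8.5Ps = -400 + 9Ps, so Ps = 127.
Buyers pay Pb = 127 − 35 = 92; Q' = -400 + 9·127 = 743.
Government outlay = subsidy × quantity = 35 × 743 = 26005.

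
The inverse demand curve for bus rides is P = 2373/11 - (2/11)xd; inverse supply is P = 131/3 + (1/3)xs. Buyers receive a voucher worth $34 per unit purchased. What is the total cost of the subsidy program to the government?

Pre-subsidy: 2373/11 - (2/11)x = 131/3 + (1/3)x gives x* = 334 and P* = 155.
With the rebate, buyers effectively pay Pb = Ps − 34, where Ps is the price sellers receive.
On the curves, Pb = 2373/11 - (2/11)x and Ps = 131/3 + (1/3)x; the wedge Ps − Pb = 34 gives 131/3 + (1/3)x − (2373/11 - (2/11)x) = 34, so x' = 400.
Then Pb = 2373/11 − (2/11)·400 = 143 and Ps = 131/3 + (1/3)·400 = 177.
Government outlay = subsidy × quantity = 34 × 400 = 13600.

Government cost = $13600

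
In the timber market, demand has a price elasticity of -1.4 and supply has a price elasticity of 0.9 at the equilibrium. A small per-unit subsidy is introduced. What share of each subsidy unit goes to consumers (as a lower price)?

Consumer share = 9/23

For a small subsidy around the equilibrium, the benefit split depends on the relative slopes, which at a point are proportional to the elasticities.
Buyer share = εs/(εs + |εd|) = 0.9/(0.9 + 1.4) = 9/23; seller share = |εd|/(εs + |εd|) = 14/23.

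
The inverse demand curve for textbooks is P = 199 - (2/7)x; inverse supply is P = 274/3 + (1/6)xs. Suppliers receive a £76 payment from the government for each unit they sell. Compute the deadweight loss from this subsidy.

Pre-subsidy: 199 - (2/7)x = 274/3 + (1/6)x gives x* = 238 and P* = 131.
With the subsidy, sellers receive Ps = Pb + 76 for each unit, where Pb is the price buyers pay.
On the curves, Pb = 199 - (2/7)x and Ps = 274/3 + (1/6)x; the wedge Ps − Pb = 76 gives 274/3 + (1/6)x − (199 - (2/7)x) = 76, so x' = 406.
Then Pb = 199 − (2/7)·406 = 83 and Ps = 274/3 + (1/6)·406 = 159.
The subsidy expands output by 406 − 238 = 168 past the efficient level; on those units the gap between marginal cost and willingness to pay runs from 0 up to 76.
DWL = ½ × 76 × 168 = 6384.

Deadweight loss = £6384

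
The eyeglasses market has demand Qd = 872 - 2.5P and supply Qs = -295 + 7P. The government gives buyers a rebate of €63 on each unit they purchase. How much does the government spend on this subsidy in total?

Government cost = 815094/19

Pre-subsidy: 872 - 2.5P = -295 + 7P gives P* = 2334/19, Q* = 10733/19.
With the rebate, buyers effectively pay Pb = Ps − 63, where Ps is the price sellers receive.
Demand in terms of Ps becomes Qd = 872 − 2.5(Ps − 63) = 1029.5 - 2.5Ps. Setting this equal to supply: 1029.5 - 2.5Ps = -295 + 7Ps, so Ps = 2649/19.
Buyers pay Pb = 2649/19 − 63 = 1452/19; Q' = -295 + 7·(2649/19) = 12938/19.
Government outlay = subsidy × quantity = 63 × 12938/19 = 815094/19.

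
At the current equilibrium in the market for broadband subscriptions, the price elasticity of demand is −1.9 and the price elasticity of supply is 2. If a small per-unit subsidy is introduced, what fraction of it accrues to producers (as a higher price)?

For a small subsidy around the equilibrium, the benefit split depends on the relative slopes, which at a point are proportional to the elasticities.
Buyer share = εs/(εs + |εd|) = 2/(2 + 1.9) = 20/39; seller share = |εd|/(εs + |εd|) = 19/39.
So producers capture 19/39 of the subsidy.

Producer share = 19/39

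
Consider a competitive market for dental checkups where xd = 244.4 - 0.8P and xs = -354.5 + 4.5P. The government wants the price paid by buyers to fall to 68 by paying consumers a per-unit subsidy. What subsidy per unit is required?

Required subsidy s = 53 per unit

At a buyer price of 68, quantity demanded is 244.4 − 0.8·68 = 190.
Sellers supply 190 only when they receive Ps with -354.5 + 4.5·Ps = 190, i.e. Ps = 121.
s = Ps − Pb = 121 − 68 = 53.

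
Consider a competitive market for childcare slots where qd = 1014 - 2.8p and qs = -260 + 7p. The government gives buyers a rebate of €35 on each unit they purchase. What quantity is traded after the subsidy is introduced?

Pre-subsidy: 1014 - 2.8p = -260 + 7p gives p* = 130, q* = 650.
With the rebate, buyers effectively pay pb = ps − 35, where ps is the price sellers receive.
Demand in terms of ps becomes qd = 1014 − 2.8(ps − 35) = 1112 - 2.8ps. Setting this equal to supply: 1112 - 2.8ps = -260 + 7ps, so ps = 140.
Buyers pay pb = 140 − 35 = 105; q' = -260 + 7·140 = 720.

q' = 720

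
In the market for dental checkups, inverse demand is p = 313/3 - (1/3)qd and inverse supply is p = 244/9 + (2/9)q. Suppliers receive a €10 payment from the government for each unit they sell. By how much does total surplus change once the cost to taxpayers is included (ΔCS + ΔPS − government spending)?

Net change in total surplus = -€90

Pre-subsidy: 313/3 - (1/3)q = 244/9 + (2/9)q gives q* = 139 and p* = 58.
With the subsidy, sellers receive ps = pb + 10 for each unit, where pb is the price buyers pay.
On the curves, pb = 313/3 - (1/3)q and ps = 244/9 + (2/9)q; the wedge ps − pb = 10 gives 244/9 + (2/9)q − (313/3 - (1/3)q) = 10, so q' = 157.
Then pb = 313/3 − (1/3)·157 = 52 and ps = 244/9 + (2/9)·157 = 62.
ΔCS = ½(139 + 157)(58 − 52) = 888; ΔPS = ½(139 + 157)(62 − 58) = 592.
Government spending = 10 × 157 = 1570.
Net change = 888 + 592 − 1570 = -90. The loss equals the DWL triangle ½·10·18.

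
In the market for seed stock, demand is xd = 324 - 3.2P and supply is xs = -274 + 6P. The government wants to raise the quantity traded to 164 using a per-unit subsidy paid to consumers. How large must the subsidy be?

At x = 164, invert demand for the buyer price: Pb = (324 − 164)/3.2 = 50; invert supply for the seller price: Ps = (164 − (-274))/6 = 73.
The subsidy must fill the gap: s = Ps − Pb = 73 − 50 = 23.

Required subsidy s = 23 per unit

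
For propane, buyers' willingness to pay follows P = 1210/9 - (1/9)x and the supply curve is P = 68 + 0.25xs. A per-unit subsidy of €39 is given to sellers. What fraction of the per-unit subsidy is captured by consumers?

Pre-subsidy: 1210/9 - (1/9)x = 68 + 0.25x gives x* = 184 and P* = 114.
With the subsidy, sellers receive Ps = Pb + 39 for each unit, where Pb is the price buyers pay.
On the curves, Pb = 1210/9 - (1/9)x and Ps = 68 + 0.25x; the wedge Ps − Pb = 39 gives 68 + 0.25x − (1210/9 - (1/9)x) = 39, so x' = 292.
Then Pb = 1210/9 − (1/9)·292 = 102 and Ps = 68 + 0.25·292 = 141.
Buyers' price falls by P* − Pb = 114 − 102 = 12; sellers' price rises by Ps − P* = 141 − 114 = 27.
So consumers capture 12/39 = 4/13 of each unit of subsidy.

Consumer share = 4/13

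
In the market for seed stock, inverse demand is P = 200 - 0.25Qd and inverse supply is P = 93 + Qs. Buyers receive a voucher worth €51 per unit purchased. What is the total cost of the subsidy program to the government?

Government cost = €6446.4

Pre-subsidy: 200 - 0.25Q = 93 + Q gives Q* = 85.6 and P* = 178.6.
With the rebate, buyers effectively pay Pb = Ps − 51, where Ps is the price sellers receive.
On the curves, Pb = 200 - 0.25Q and Ps = 93 + Q; the wedge Ps − Pb = 51 gives 93 + Q − (200 - 0.25Q) = 51, so Q' = 126.4.
Then Pb = 200 − 0.25·126.4 = 168.4 and Ps = 93 + 1·126.4 = 219.4.
Government outlay = subsidy × quantity = 51 × 126.4 = 6446.4.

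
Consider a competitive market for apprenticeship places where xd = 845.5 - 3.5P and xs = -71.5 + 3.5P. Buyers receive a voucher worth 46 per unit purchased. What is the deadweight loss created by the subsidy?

Pre-subsidy: 845.5 - 3.5P = -71.5 + 3.5P gives P* = 131, x* = 387.
With the rebate, buyers effectively pay Pb = Ps − 46, where Ps is the price sellers receive.
Demand in terms of Ps becomes xd = 845.5 − 3.5(Ps − 46) = 1006.5 - 3.5Ps. Setting this equal to supply: 1006.5 - 3.5Ps = -71.5 + 3.5Ps, so Ps = 154.
Buyers pay Pb = 154 − 46 = 108; x' = -71.5 + 3.5·154 = 467.5.
The subsidy expands output by 467.5 − 387 = 80.5 past the efficient level; on those units the gap between marginal cost and willingness to pay runs from 0 up to 46.
DWL = ½ × 46 × 80.5 = 1851.5.

Deadweight loss = 1851.5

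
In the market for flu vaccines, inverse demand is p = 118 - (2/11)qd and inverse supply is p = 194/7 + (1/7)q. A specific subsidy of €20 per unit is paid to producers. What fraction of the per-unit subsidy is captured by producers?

Producer share = 0.44

Pre-subsidy: 118 - (2/11)q = 194/7 + (1/7)q gives q* = 278.08 and p* = 67.44.
With the subsidy, sellers receive ps = pb + 20 for each unit, where pb is the price buyers pay.
On the curves, pb = 118 - (2/11)q and ps = 194/7 + (1/7)q; the wedge ps − pb = 20 gives 194/7 + (1/7)q − (118 - (2/11)q) = 20, so q' = 339.68.
Then pb = 118 − (2/11)·339.68 = 56.24 and ps = 194/7 + (1/7)·339.68 = 76.24.
Buyers' price falls by p* − pb = 67.44 − 56.24 = 11.2; sellers' price rises by ps − p* = 76.24 − 67.44 = 8.8.
So producers capture 8.8/20 = 0.44 of each unit of subsidy.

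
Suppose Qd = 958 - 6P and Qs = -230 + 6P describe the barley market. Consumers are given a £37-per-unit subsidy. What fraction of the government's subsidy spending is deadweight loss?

Pre-subsidy: 958 - 6P = -230 + 6P gives P* = 99, Q* = 364.
With the rebate, buyers effectively pay Pb = Ps − 37, where Ps is the price sellers receive.
Demand in terms of Ps becomes Qd = 958 − 6(Ps − 37) = 1180 - 6Ps. Setting this equal to supply: 1180 - 6Ps = -230 + 6Ps, so Ps = 117.5.
Buyers pay Pb = 117.5 − 37 = 80.5; Q' = -230 + 6·117.5 = 475.
ΔCS = ½(364 + 475)(99 − 80.5) = 7760.75; ΔPS = ½(364 + 475)(117.5 − 99) = 7760.75.
Government spending = 37 × 475 = 17575.
DWL = ½ × 37 × (475 − 364) = 2053.5; fraction = 2053.5 / 17575 = 111/950.

DWL / government spending = 111/950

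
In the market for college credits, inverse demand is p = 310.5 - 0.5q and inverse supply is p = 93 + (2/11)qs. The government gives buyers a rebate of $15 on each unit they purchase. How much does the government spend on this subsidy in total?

Government cost = $5115

Pre-subsidy: 310.5 - 0.5q = 93 + (2/11)q gives q* = 319 and p* = 151.
With the rebate, buyers effectively pay pb = ps − 15, where ps is the price sellers receive.
On the curves, pb = 310.5 - 0.5q and ps = 93 + (2/11)q; the wedge ps − pb = 15 gives 93 + (2/11)q − (310.5 - 0.5q) = 15, so q' = 341.
Then pb = 310.5 − 0.5·341 = 140 and ps = 93 + (2/11)·341 = 155.
Government outlay = subsidy × quantity = 15 × 341 = 5115.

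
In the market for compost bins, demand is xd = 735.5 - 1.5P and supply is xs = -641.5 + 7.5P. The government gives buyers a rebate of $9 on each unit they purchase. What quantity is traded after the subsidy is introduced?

x' = 517.25

Pre-subsidy: 735.5 - 1.5P = -641.5 + 7.5P gives P* = 153, x* = 506.
With the rebate, buyers effectively pay Pb = Ps − 9, where Ps is the price sellers receive.
Demand in terms of Ps becomes xd = 735.5 − 1.5(Ps − 9) = 749 - 1.5Ps. Setting this equal to supply: 749 - 1.5Ps = -641.5 + 7.5Ps, so Ps = 154.5.
Buyers pay Pb = 154.5 − 9 = 145.5; x' = -641.5 + 7.5·154.5 = 517.25.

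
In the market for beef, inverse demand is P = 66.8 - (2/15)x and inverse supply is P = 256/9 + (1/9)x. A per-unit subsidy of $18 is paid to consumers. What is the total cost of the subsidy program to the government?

Pre-subsidy: 66.8 - (2/15)x = 256/9 + (1/9)x gives x* = 1726/11 and P* = 1514/33.
With the rebate, buyers effectively pay Pb = Ps − 18, where Ps is the price sellers receive.
On the curves, Pb = 66.8 - (2/15)x and Ps = 256/9 + (1/9)x; the wedge Ps − Pb = 18 gives 256/9 + (1/9)x − (66.8 - (2/15)x) = 18, so x' = 2536/11.
Then Pb = 66.8 − (2/15)·(2536/11) = 1190/33 and Ps = 256/9 + (1/9)·(2536/11) = 1784/33.
Government outlay = subsidy × quantity = 18 × 2536/11 = 45648/11.

Government cost = 45648/11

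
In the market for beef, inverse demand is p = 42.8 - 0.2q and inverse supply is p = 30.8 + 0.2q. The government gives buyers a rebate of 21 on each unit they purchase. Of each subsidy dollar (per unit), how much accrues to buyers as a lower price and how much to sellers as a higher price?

Pre-subsidy: 42.8 - 0.2q = 30.8 + 0.2q gives q* = 30 and p* = 36.8.
With the rebate, buyers effectively pay pb = ps − 21, where ps is the price sellers receive.
On the curves, pb = 42.8 - 0.2q and ps = 30.8 + 0.2q; the wedge ps − pb = 21 gives 30.8 + 0.2q − (42.8 - 0.2q) = 21, so q' = 82.5.
Then pb = 42.8 − 0.2·82.5 = 26.3 and ps = 30.8 + 0.2·82.5 = 47.3.
Buyers' price falls by p* − pb = 36.8 − 26.3 = 10.5; sellers' price rises by ps − p* = 47.3 − 36.8 = 10.5.

Buyers gain 10.5 per unit; sellers gain 10.5 per unit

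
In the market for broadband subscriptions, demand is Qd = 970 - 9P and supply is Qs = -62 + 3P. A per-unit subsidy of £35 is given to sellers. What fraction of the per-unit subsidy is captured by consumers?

Consumer share = 0.25

Pre-subsidy: 970 - 9P = -62 + 3P gives P* = 86, Q* = 196.
With the subsidy, sellers receive Ps = Pb + 35 for each unit, where Pb is the price buyers pay.
Supply in terms of Pb becomes Qs = -62 + 3(Pb + 35) = 43 + 3Pb. Setting this equal to demand: 970 - 9Pb = 43 + 3Pb, so Pb = 77.25.
Sellers receive Ps = 77.25 + 35 = 112.25; Q' = 970 − 9·77.25 = 274.75.
Buyers' price falls by P* − Pb = 86 − 77.25 = 8.75; sellers' price rises by Ps − P* = 112.25 − 86 = 26.25.
So consumers capture 8.75/35 = 0.25 of each unit of subsidy.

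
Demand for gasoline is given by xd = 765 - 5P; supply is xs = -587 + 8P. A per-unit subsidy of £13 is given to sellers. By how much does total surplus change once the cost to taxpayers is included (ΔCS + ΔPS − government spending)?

Net change in total surplus = -£260

Pre-subsidy: 765 - 5P = -587 + 8P gives P* = 104, x* = 245.
With the subsidy, sellers receive Ps = Pb + 13 for each unit, where Pb is the price buyers pay.
Supply in terms of Pb becomes xs = -587 + 8(Pb + 13) = -483 + 8Pb. Setting this equal to demand: 765 - 5Pb = -483 + 8Pb, so Pb = 96.
Sellers receive Ps = 96 + 13 = 109; x' = 765 − 5·96 = 285.
ΔCS = ½(245 + 285)(104 − 96) = 2120; ΔPS = ½(245 + 285)(109 − 104) = 1325.
Government spending = 13 × 285 = 3705.
Net change = 2120 + 1325 − 3705 = -260. The loss equals the DWL triangle ½·13·40.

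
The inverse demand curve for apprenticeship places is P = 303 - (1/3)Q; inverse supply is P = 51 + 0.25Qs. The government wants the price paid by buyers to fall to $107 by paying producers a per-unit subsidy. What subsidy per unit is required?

At a buyer price of 107, quantity demanded is 909 − 3·107 = 588.
Sellers supply 588 only when they receive Ps = 51 + 0.25·588 = 198.
s = Ps − Pb = 198 − 107 = 91.

Required subsidy s = $91 per unit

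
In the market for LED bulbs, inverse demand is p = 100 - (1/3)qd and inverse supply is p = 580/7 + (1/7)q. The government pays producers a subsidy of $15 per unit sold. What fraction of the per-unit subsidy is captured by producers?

Pre-subsidy: 100 - (1/3)q = 580/7 + (1/7)q gives q* = 36 and p* = 88.
With the subsidy, sellers receive ps = pb + 15 for each unit, where pb is the price buyers pay.
On the curves, pb = 100 - (1/3)q and ps = 580/7 + (1/7)q; the wedge ps − pb = 15 gives 580/7 + (1/7)q − (100 - (1/3)q) = 15, so q' = 67.5.
Then pb = 100 − (1/3)·67.5 = 77.5 and ps = 580/7 + (1/7)·67.5 = 92.5.
Buyers' price falls by p* − pb = 88 − 77.5 = 10.5; sellers' price rises by ps − p* = 92.5 − 88 = 4.5.
So producers capture 4.5/15 = 0.3 of each unit of subsidy.

Producer share = 0.3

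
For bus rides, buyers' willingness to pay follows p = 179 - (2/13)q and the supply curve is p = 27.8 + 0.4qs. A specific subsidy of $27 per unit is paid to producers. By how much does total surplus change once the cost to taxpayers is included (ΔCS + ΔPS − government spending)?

Net change in total surplus = -$658.125

Pre-subsidy: 179 - (2/13)q = 27.8 + 0.4q gives q* = 273 and p* = 137.
With the subsidy, sellers receive ps = pb + 27 for each unit, where pb is the price buyers pay.
On the curves, pb = 179 - (2/13)q and ps = 27.8 + 0.4q; the wedge ps − pb = 27 gives 27.8 + 0.4q − (179 - (2/13)q) = 27, so q' = 321.75.
Then pb = 179 − (2/13)·321.75 = 129.5 and ps = 27.8 + 0.4·321.75 = 156.5.
ΔCS = ½(273 + 321.75)(137 − 129.5) = 2230.3125; ΔPS = ½(273 + 321.75)(156.5 − 137) = 5798.8125.
Government spending = 27 × 321.75 = 8687.25.
Net change = 2230.3125 + 5798.8125 − 8687.25 = -658.125. The loss equals the DWL triangle ½·27·48.75.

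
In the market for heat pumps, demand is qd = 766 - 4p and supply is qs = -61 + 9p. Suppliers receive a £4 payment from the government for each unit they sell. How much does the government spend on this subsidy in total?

Government cost = 27176/13

Pre-subsidy: 766 - 4p = -61 + 9p gives p* = 827/13, q* = 6650/13.
With the subsidy, sellers receive ps = pb + 4 for each unit, where pb is the price buyers pay.
Supply in terms of pb becomes qs = -61 + 9(pb + 4) = -25 + 9pb. Setting this equal to demand: 766 - 4pb = -25 + 9pb, so pb = 791/13.
Sellers receive ps = 791/13 + 4 = 843/13; q' = 766 − 4·(791/13) = 6794/13.
Government outlay = subsidy × quantity = 4 × 6794/13 = 27176/13.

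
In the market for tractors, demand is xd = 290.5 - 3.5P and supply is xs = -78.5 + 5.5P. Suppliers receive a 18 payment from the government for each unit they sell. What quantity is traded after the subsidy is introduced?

x' = 185.5

Pre-subsidy: 290.5 - 3.5P = -78.5 + 5.5P gives P* = 41, x* = 147.
With the subsidy, sellers receive Ps = Pb + 18 for each unit, where Pb is the price buyers pay.
Supply in terms of Pb becomes xs = -78.5 + 5.5(Pb + 18) = 20.5 + 5.5Pb. Setting this equal to demand: 290.5 - 3.5Pb = 20.5 + 5.5Pb, so Pb = 30.
Sellers receive Ps = 30 + 18 = 48; x' = 290.5 − 3.5·30 = 185.5.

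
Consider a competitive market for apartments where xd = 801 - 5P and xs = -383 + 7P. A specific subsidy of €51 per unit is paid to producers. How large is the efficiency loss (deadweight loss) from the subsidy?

Pre-subsidy: 801 - 5P = -383 + 7P gives P* = 296/3, x* = 923/3.
With the subsidy, sellers receive Ps = Pb + 51 for each unit, where Pb is the price buyers pay.
Supply in terms of Pb becomes xs = -383 + 7(Pb + 51) = -26 + 7Pb. Setting this equal to demand: 801 - 5Pb = -26 + 7Pb, so Pb = 827/12.
Sellers receive Ps = 827/12 + 51 = 1439/12; x' = 801 − 5·(827/12) = 5477/12.
The subsidy expands output by 5477/12 − 923/3 = 148.75 past the efficient level; on those units the gap between marginal cost and willingness to pay runs from 0 up to 51.
DWL = ½ × 51 × 148.75 = 3793.125.

Deadweight loss = €3793.125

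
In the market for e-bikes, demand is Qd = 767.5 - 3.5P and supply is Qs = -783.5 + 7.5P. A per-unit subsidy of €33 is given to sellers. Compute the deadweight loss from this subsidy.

Deadweight loss = €1299.375

Pre-subsidy: 767.5 - 3.5P = -783.5 + 7.5P gives P* = 141, Q* = 274.
With the subsidy, sellers receive Ps = Pb + 33 for each unit, where Pb is the price buyers pay.
Supply in terms of Pb becomes Qs = -783.5 + 7.5(Pb + 33) = -536 + 7.5Pb. Setting this equal to demand: 767.5 - 3.5Pb = -536 + 7.5Pb, so Pb = 118.5.
Sellers receive Ps = 118.5 + 33 = 151.5; Q' = 767.5 − 3.5·118.5 = 352.75.
The subsidy expands output by 352.75 − 274 = 78.75 past the efficient level; on those units the gap between marginal cost and willingness to pay runs from 0 up to 33.
DWL = ½ × 33 × 78.75 = 1299.375.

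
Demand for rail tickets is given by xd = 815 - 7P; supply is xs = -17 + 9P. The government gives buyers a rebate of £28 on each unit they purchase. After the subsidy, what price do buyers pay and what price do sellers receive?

Pre-subsidy: 815 - 7P = -17 + 9P gives P* = 52, x* = 451.
With the rebate, buyers effectively pay Pb = Ps − 28, where Ps is the price sellers receive.
Demand in terms of Ps becomes xd = 815 − 7(Ps − 28) = 1011 - 7Ps. Setting this equal to supply: 1011 - 7Ps = -17 + 9Ps, so Ps = 64.25.
Buyers pay Pb = 64.25 − 28 = 36.25; x' = -17 + 9·64.25 = 561.25.

Buyers pay £36.25; sellers receive £64.25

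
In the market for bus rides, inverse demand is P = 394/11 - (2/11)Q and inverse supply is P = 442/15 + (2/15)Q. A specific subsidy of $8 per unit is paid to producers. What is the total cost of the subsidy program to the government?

Government cost = 4736/13

Pre-subsidy: 394/11 - (2/11)Q = 442/15 + (2/15)Q gives Q* = 262/13 and P* = 418/13.
With the subsidy, sellers receive Ps = Pb + 8 for each unit, where Pb is the price buyers pay.
On the curves, Pb = 394/11 - (2/11)Q and Ps = 442/15 + (2/15)Q; the wedge Ps − Pb = 8 gives 442/15 + (2/15)Q − (394/11 - (2/11)Q) = 8, so Q' = 592/13.
Then Pb = 394/11 − (2/11)·(592/13) = 358/13 and Ps = 442/15 + (2/15)·(592/13) = 462/13.
Government outlay = subsidy × quantity = 8 × 592/13 = 4736/13.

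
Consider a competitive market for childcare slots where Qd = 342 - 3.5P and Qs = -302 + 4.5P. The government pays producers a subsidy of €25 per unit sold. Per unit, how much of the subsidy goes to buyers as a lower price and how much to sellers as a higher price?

Buyers gain €14.0625 per unit; sellers gain €10.9375 per unit

Pre-subsidy: 342 - 3.5P = -302 + 4.5P gives P* = 80.5, Q* = 60.25.
With the subsidy, sellers receive Ps = Pb + 25 for each unit, where Pb is the price buyers pay.
Supply in terms of Pb becomes Qs = -302 + 4.5(Pb + 25) = -189.5 + 4.5Pb. Setting this equal to demand: 342 - 3.5Pb = -189.5 + 4.5Pb, so Pb = 66.4375.
Sellers receive Ps = 66.4375 + 25 = 91.4375; Q' = 342 − 3.5·66.4375 = 109.46875.
Buyers' price falls by P* − Pb = 80.5 − 66.4375 = 14.0625; sellers' price rises by Ps − P* = 91.4375 − 80.5 = 10.9375.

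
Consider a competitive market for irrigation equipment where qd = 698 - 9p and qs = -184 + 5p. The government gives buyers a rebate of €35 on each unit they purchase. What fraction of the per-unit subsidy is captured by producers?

Pre-subsidy: 698 - 9p = -184 + 5p gives p* = 63, q* = 131.
With the rebate, buyers effectively pay pb = ps − 35, where ps is the price sellers receive.
Demand in terms of ps becomes qd = 698 − 9(ps − 35) = 1013 - 9ps. Setting this equal to supply: 1013 - 9ps = -184 + 5ps, so ps = 85.5.
Buyers pay pb = 85.5 − 35 = 50.5; q' = -184 + 5·85.5 = 243.5.
Buyers' price falls by p* − pb = 63 − 50.5 = 12.5; sellers' price rises by ps − p* = 85.5 − 63 = 22.5.
So producers capture 22.5/35 = 9/14 of each unit of subsidy.

Producer share = 9/14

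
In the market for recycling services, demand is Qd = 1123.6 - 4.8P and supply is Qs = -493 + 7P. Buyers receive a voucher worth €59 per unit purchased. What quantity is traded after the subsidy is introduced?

Pre-subsidy: 1123.6 - 4.8P = -493 + 7P gives P* = 137, Q* = 466.
With the rebate, buyers effectively pay Pb = Ps − 59, where Ps is the price sellers receive.
Demand in terms of Ps becomes Qd = 1123.6 − 4.8(Ps − 59) = 1406.8 - 4.8Ps. Setting this equal to supply: 1406.8 - 4.8Ps = -493 + 7Ps, so Ps = 161.
Buyers pay Pb = 161 − 59 = 102; Q' = -493 + 7·161 = 634.

Q' = 634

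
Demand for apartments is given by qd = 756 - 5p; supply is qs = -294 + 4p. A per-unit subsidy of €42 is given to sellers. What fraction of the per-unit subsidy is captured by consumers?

Consumer share = 4/9

Pre-subsidy: 756 - 5p = -294 + 4p gives p* = 350/3, q* = 518/3.
With the subsidy, sellers receive ps = pb + 42 for each unit, where pb is the price buyers pay.
Supply in terms of pb becomes qs = -294 + 4(pb + 42) = -126 + 4pb. Setting this equal to demand: 756 - 5pb = -126 + 4pb, so pb = 98.
Sellers receive ps = 98 + 42 = 140; q' = 756 − 5·98 = 266.
Buyers' price falls by p* − pb = 350/3 − 98 = 56/3; sellers' price rises by ps − p* = 140 − 350/3 = 70/3.
So consumers capture (56/3)/42 = 4/9 of each unit of subsidy.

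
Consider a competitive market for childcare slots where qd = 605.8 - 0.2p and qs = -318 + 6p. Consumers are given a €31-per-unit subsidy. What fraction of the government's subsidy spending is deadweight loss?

Pre-subsidy: 605.8 - 0.2p = -318 + 6p gives p* = 149, q* = 576.
With the rebate, buyers effectively pay pb = ps − 31, where ps is the price sellers receive.
Demand in terms of ps becomes qd = 605.8 − 0.2(ps − 31) = 612 - 0.2ps. Setting this equal to supply: 612 - 0.2ps = -318 + 6ps, so ps = 150.
Buyers pay pb = 150 − 31 = 119; q' = -318 + 6·150 = 582.
ΔCS = ½(576 + 582)(149 − 119) = 17370; ΔPS = ½(576 + 582)(150 − 149) = 579.
Government spending = 31 × 582 = 18042.
DWL = ½ × 31 × (582 − 576) = 93; fraction = 93 / 18042 = 1/194.

DWL / government spending = 1/194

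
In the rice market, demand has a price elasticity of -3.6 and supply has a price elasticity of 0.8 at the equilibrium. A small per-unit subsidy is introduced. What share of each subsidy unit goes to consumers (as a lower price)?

Consumer share = 2/11

For a small subsidy around the equilibrium, the benefit split depends on the relative slopes, which at a point are proportional to the elasticities.
Buyer share = εs/(εs + |εd|) = 0.8/(0.8 + 3.6) = 2/11; seller share = |εd|/(εs + |εd|) = 9/11.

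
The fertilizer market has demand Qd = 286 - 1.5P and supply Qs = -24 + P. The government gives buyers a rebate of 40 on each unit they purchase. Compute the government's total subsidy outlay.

Pre-subsidy: 286 - 1.5P = -24 + P gives P* = 124, Q* = 100.
With the rebate, buyers effectively pay Pb = Ps − 40, where Ps is the price sellers receive.
Demand in terms of Ps becomes Qd = 286 − 1.5(Ps − 40) = 346 - 1.5Ps. Setting this equal to supply: 346 - 1.5Ps = -24 + Ps, so Ps = 148.
Buyers pay Pb = 148 − 40 = 108; Q' = -24 + 1·148 = 124.
Government outlay = subsidy × quantity = 40 × 124 = 4960.

Government cost = 4960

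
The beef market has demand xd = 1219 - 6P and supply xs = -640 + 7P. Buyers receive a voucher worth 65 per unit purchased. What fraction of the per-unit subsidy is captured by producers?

Producer share = 6/13

Pre-subsidy: 1219 - 6P = -640 + 7P gives P* = 143, x* = 361.
With the rebate, buyers effectively pay Pb = Ps − 65, where Ps is the price sellers receive.
Demand in terms of Ps becomes xd = 1219 − 6(Ps − 65) = 1609 - 6Ps. Setting this equal to supply: 1609 - 6Ps = -640 + 7Ps, so Ps = 173.
Buyers pay Pb = 173 − 65 = 108; x' = -640 + 7·173 = 571.
Buyers' price falls by P* − Pb = 143 − 108 = 35; sellers' price rises by Ps − P* = 173 − 143 = 30.
So producers capture 30/65 = 6/13 of each unit of subsidy.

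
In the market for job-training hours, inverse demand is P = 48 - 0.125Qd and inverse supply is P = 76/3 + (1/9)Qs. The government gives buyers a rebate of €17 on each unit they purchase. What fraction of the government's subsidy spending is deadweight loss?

DWL / government spending = 3/14

Pre-subsidy: 48 - 0.125Q = 76/3 + (1/9)Q gives Q* = 96 and P* = 36.
With the rebate, buyers effectively pay Pb = Ps − 17, where Ps is the price sellers receive.
On the curves, Pb = 48 - 0.125Q and Ps = 76/3 + (1/9)Q; the wedge Ps − Pb = 17 gives 76/3 + (1/9)Q − (48 - 0.125Q) = 17, so Q' = 168.
Then Pb = 48 − 0.125·168 = 27 and Ps = 76/3 + (1/9)·168 = 44.
ΔCS = ½(96 + 168)(36 − 27) = 1188; ΔPS = ½(96 + 168)(44 − 36) = 1056.
Government spending = 17 × 168 = 2856.
DWL = ½ × 17 × (168 − 96) = 612; fraction = 612 / 2856 = 3/14.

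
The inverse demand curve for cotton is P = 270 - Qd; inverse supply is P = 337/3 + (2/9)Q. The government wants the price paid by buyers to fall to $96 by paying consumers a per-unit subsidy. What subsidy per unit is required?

At a buyer price of 96, quantity demanded is 270 − 1·96 = 174.
Sellers supply 174 only when they receive Ps = 337/3 + (2/9)·174 = 151.
s = Ps − Pb = 151 − 96 = 55.

Required subsidy s = $55 per unit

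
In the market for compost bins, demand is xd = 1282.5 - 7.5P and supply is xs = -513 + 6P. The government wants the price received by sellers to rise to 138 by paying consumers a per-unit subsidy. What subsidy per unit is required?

Required subsidy s = 9 per unit

At a seller price of 138, quantity supplied is -513 + 6·138 = 315.
Buyers absorb 315 only when they pay Pb with 1282.5 − 7.5·Pb = 315, i.e. Pb = 129.
s = Ps − Pb = 138 − 129 = 9.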